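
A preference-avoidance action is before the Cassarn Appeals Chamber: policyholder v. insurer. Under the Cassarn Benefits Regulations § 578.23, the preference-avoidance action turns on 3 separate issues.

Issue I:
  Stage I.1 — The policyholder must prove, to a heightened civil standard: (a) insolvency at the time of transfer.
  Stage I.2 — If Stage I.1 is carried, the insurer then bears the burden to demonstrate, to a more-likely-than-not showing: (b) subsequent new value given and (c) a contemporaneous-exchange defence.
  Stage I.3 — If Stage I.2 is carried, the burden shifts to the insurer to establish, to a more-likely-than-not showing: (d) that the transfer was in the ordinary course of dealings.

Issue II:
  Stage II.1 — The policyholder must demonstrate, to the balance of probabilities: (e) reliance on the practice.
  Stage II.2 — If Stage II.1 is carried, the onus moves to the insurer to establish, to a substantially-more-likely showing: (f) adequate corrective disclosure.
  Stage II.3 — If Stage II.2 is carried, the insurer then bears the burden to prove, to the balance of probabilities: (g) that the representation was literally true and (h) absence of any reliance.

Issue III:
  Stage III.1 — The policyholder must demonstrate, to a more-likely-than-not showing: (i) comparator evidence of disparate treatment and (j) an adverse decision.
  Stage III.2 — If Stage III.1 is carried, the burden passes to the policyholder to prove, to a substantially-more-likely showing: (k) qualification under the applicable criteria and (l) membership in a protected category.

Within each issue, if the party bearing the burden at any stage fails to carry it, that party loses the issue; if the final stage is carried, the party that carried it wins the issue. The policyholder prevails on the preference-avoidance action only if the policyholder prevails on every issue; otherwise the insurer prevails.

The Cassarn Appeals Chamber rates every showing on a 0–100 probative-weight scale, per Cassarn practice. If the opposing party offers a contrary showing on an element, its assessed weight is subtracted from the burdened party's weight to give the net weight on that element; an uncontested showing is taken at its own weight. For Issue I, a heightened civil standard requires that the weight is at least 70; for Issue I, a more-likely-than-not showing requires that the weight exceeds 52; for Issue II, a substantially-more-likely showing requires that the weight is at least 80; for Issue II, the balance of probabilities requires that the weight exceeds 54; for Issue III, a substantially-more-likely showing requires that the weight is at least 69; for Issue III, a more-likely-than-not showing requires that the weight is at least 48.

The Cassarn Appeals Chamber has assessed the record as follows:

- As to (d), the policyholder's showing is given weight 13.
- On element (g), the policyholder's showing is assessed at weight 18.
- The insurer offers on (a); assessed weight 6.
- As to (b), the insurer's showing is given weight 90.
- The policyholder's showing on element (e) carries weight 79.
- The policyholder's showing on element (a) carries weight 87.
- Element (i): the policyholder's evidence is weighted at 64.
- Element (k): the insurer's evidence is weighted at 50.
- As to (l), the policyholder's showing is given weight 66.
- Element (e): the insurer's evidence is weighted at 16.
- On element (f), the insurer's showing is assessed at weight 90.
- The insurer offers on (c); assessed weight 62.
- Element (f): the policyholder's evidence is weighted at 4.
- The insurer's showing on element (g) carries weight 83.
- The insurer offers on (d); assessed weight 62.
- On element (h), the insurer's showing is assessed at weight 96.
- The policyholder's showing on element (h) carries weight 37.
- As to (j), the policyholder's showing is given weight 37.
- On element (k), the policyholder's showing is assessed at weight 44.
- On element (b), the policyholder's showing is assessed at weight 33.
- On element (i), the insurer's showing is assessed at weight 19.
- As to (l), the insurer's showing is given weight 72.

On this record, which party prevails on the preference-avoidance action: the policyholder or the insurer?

— Issue I —
Stage I.1 (policyholder, a heightened civil standard, weight is at least 70): (a) net 87−6=81 ≥ 70 — meets.
  The policyholder carries Stage I.1; the insurer now bears the burden.
Stage I.2 (insurer, a more-likely-than-not showing, weight exceeds 52): (b) net 90−33=57 > 52 — meets; (c) 62 > 52 — meets.
  All elements met. The insurer retains the burden for Stage I.3.
Stage I.3 (insurer, a more-likely-than-not showing, weight exceeds 52): (d) net 62−13=49 ≤ 52 — fails.
  Stage I.3 not carried; the insurer fails its burden.
The analysis ends at Stage I.3; the policyholder prevails on this issue.
— Issue II —
Stage II.1 — burden on policyholder; standard: the balance of probabilities (weight exceeds 54).
    (e): 79 − 16 = 63 > 54 [met]
  All elements met. The burden passes to the insurer.
Stage II.2 — burden on insurer; standard: a substantially-more-likely showing (weight is at least 80).
    (f): 90 − 4 = 86 ≥ 80 [met]
  Stage II.2 is satisfied; the insurer continues to bear the burden.
Stage II.3 — burden on insurer; standard: the balance of probabilities (weight exceeds 54).
    (g): 83 − 18 = 65 > 54 [met]
    (h): 96 − 37 = 59 > 54 [met]
  The insurer carries the last stage.
All stages carried — the insurer prevails on this issue.
— Issue III —
Stage III.1 — burden on policyholder; standard: a more-likely-than-not showing (weight is at least 48).
    (i): 64 − 19 = 45 < 48 [not met]
    (j): 37 < 48 [not met]
  Stage III.1 not carried; the policyholder fails its burden.
So the insurer prevails on this issue.
Per-issue: Issue I → policyholder; Issue II → insurer; Issue III → insurer. The policyholder must prevail on every issue; overall, the insurer prevails.

insurer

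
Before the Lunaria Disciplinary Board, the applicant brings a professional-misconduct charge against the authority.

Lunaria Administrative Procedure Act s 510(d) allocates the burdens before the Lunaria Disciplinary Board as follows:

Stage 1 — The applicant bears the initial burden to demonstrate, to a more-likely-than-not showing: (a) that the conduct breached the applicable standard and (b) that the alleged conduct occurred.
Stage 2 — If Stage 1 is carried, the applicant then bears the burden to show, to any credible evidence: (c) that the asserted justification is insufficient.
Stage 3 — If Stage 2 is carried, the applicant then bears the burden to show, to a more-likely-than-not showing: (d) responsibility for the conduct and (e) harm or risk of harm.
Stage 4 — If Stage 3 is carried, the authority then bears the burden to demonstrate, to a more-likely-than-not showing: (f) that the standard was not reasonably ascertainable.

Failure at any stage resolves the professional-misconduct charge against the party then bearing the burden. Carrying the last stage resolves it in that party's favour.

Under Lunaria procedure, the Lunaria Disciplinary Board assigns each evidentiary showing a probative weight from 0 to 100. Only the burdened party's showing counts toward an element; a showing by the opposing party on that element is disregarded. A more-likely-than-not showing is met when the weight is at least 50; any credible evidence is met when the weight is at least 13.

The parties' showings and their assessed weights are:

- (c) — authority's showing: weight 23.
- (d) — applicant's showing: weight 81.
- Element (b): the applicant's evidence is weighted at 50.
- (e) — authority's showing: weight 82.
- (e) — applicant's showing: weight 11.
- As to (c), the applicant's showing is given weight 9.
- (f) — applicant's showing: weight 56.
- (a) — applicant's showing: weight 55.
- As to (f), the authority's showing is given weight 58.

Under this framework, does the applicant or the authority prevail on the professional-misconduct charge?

Stage 1 (applicant, a more-likely-than-not showing, weight is at least 50): (a) 55 ≥ 50 — meets; (b) 50 ≥ 50 — meets.
  All elements met. The applicant retains the burden for Stage 2.
Stage 2 (applicant, any credible evidence, weight is at least 13): (c) 9 (authority's 23 disregarded) < 13 — fails.
  Stage 2 not carried; the applicant fails its burden.
The analysis ends at Stage 2; the authority prevails.

authority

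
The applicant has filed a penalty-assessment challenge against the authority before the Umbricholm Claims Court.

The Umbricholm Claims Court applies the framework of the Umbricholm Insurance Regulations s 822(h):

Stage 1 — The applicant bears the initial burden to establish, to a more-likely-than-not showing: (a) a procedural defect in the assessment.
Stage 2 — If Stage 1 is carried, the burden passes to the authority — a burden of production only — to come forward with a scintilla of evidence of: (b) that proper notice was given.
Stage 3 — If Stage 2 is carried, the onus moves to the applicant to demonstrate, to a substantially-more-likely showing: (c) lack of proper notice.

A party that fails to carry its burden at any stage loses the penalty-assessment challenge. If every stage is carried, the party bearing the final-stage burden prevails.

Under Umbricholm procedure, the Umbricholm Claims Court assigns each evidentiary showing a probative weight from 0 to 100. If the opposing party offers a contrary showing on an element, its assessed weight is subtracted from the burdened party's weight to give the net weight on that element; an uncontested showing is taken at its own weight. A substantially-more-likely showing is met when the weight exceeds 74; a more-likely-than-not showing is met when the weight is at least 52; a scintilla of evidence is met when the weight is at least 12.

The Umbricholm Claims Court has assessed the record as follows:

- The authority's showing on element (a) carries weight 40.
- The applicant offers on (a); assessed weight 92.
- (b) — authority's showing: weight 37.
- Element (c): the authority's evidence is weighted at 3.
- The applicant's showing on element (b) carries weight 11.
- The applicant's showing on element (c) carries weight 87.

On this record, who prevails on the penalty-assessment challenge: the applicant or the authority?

applicant

At Stage 1 the applicant must meet a more-likely-than-not showing (weight is at least 52): on (a) the weight is 92 less the opposing 40 gives net 52, which does reach 52, so (a) meets the standard.
  The applicant carries Stage 1; the authority now bears the burden.
At Stage 2 the authority must meet a scintilla of evidence (weight is at least 12): on (b) the weight is 37 less the opposing 11 gives net 26, ≥ 12, so (b) meets the standard.
  Stage 2 carried; the burden shifts to the applicant.
At Stage 3 the applicant must meet a substantially-more-likely showing (weight exceeds 74): on (c) the weight is 87 less the opposing 3 gives net 84, > 74, so (c) meets the standard.
  The applicant carries the last stage.
With every stage satisfied, the applicant prevails.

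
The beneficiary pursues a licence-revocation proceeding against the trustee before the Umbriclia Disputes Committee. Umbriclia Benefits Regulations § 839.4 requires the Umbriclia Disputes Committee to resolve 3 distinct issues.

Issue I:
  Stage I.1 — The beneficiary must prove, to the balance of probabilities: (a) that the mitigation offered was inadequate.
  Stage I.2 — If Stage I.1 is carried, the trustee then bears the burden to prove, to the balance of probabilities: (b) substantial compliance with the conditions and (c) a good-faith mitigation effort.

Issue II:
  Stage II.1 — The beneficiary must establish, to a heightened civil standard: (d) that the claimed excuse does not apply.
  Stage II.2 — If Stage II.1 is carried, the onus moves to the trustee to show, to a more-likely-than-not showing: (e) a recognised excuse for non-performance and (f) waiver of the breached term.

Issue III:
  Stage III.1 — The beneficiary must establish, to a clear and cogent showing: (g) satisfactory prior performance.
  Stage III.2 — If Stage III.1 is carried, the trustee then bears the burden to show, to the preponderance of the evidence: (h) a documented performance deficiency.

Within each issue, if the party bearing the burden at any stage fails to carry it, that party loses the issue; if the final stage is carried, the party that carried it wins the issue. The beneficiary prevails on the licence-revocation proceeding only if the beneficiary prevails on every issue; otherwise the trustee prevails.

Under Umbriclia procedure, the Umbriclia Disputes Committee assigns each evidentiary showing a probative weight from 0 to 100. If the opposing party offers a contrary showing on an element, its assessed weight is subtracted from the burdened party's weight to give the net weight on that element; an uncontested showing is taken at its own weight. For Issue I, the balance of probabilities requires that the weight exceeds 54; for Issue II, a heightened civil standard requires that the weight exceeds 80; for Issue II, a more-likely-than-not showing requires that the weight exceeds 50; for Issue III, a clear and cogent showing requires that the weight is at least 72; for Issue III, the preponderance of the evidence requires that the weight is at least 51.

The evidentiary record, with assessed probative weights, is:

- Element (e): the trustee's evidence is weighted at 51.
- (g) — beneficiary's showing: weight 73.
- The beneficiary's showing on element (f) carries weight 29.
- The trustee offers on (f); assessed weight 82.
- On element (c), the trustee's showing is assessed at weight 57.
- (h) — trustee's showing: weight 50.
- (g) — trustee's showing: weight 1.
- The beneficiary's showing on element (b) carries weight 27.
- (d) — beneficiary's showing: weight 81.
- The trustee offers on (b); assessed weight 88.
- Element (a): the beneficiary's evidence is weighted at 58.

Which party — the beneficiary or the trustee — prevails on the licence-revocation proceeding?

trustee

— Issue I —
Stage I.1 (beneficiary, the balance of probabilities, weight exceeds 54): (a) 58 > 54 — meets.
  The beneficiary carries Stage I.1; the trustee now bears the burden.
Stage I.2 (trustee, the balance of probabilities, weight exceeds 54): (b) net 88−27=61 > 54 — meets; (c) 57 > 54 — meets.
  All elements met at the final stage.
Every stage carried; the trustee prevails on this issue.
— Issue II —
Stage II.1 (beneficiary, a heightened civil standard, weight exceeds 80): (d) 81 > 80 — meets.
  Stage II.1 is satisfied; the onus moves to the trustee.
Stage II.2 (trustee, a more-likely-than-not showing, weight exceeds 50): (e) 51 > 50 — meets; (f) net 82−29=53 > 50 — meets.
  The trustee carries the last stage.
Every stage carried; the trustee prevails on this issue.
— Issue III —
Stage III.1 — burden on beneficiary; standard: a clear and cogent showing (weight is at least 72).
    (g): 73 − 1 = 72 ≥ 72 [met]
  Stage III.1 is satisfied; the onus moves to the trustee.
Stage III.2 — burden on trustee; standard: the preponderance of the evidence (weight is at least 51).
    (h): 50 < 51 [not met]
  The trustee does not carry Stage III.2.
The beneficiary prevails on this issue.
Per-issue: Issue I → trustee; Issue II → trustee; Issue III → beneficiary. The beneficiary must prevail on every issue; overall, the trustee prevails.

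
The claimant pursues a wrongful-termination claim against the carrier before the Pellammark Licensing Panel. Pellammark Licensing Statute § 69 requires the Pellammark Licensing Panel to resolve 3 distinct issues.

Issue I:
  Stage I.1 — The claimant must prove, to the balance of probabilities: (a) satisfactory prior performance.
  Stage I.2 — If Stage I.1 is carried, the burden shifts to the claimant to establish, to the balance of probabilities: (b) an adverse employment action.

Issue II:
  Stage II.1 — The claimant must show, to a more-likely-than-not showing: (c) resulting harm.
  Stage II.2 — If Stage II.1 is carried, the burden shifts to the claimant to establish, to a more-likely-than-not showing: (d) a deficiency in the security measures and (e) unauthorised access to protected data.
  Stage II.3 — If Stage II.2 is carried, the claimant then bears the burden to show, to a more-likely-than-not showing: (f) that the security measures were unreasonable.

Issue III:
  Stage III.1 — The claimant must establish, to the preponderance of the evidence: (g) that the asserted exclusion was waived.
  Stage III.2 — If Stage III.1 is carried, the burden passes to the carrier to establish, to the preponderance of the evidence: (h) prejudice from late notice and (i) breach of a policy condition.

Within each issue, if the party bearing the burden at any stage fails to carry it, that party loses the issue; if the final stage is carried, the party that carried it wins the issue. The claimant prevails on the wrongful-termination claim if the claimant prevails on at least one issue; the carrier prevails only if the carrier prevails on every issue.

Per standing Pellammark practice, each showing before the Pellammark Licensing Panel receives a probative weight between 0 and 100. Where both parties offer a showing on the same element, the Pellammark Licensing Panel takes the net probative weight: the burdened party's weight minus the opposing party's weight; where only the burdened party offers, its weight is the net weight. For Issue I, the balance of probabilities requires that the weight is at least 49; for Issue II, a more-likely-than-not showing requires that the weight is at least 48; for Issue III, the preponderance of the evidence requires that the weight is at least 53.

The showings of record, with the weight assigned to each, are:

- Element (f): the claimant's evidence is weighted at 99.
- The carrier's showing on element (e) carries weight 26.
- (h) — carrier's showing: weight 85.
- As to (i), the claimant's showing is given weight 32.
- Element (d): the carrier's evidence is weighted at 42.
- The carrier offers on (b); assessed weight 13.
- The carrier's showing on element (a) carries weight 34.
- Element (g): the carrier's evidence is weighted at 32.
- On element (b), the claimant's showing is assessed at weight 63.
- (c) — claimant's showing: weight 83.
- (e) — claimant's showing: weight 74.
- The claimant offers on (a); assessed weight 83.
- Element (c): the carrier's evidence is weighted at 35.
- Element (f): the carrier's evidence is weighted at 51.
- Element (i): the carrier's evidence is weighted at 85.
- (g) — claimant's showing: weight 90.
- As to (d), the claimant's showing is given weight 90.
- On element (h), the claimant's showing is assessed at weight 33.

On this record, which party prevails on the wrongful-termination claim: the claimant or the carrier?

claimant

— Issue I —
At Stage I.1 the claimant must meet the balance of probabilities (weight is at least 49): on (a) the weight is 83 less the opposing 34 gives net 49, ≥ 49, so (a) meets the standard.
  Stage I.1 carried; the burden remains with the claimant.
At Stage I.2 the claimant must meet the balance of probabilities (weight is at least 49): on (b) the weight is 63 less the opposing 13 gives net 50, which does reach 49, so (b) meets the standard.
  The claimant carries the last stage.
Every stage carried; the claimant prevails on this issue.
— Issue II —
At Stage II.1 the claimant must meet a more-likely-than-not showing (weight is at least 48): on (c) the weight is 83 less the opposing 35 gives net 48, which does reach 48, so (c) meets the standard.
  All elements met. The claimant retains the burden for Stage II.2.
At Stage II.2 the claimant must meet a more-likely-than-not showing (weight is at least 48): on (d) the weight is 90 less the opposing 42 gives net 48, ≥ 48, so (d) meets the standard; on (e) the weight is 74 less the opposing 26 gives net 48, ≥ 48, so (e) meets the standard.
  All elements met. The claimant retains the burden for Stage II.3.
At Stage II.3 the claimant must meet a more-likely-than-not showing (weight is at least 48): on (f) the weight is 99 less the opposing 51 gives net 48, ≥ 48, so (f) meets the standard.
  The claimant carries the last stage.
All stages carried — the claimant prevails on this issue.
— Issue III —
Stage III.1 (claimant, the preponderance of the evidence, weight is at least 53): (g) net 90−32=58 ≥ 53 — meets.
  Stage III.1 carried; the burden shifts to the carrier.
Stage III.2 (carrier, the preponderance of the evidence, weight is at least 53): (h) net 85−33=52 < 53 — fails; (i) net 85−32=53 ≥ 53 — meets.
  Not every element is met, so the carrier fails to carry Stage III.2.
The claimant prevails on this issue.
Per-issue: Issue I → claimant; Issue II → claimant; Issue III → claimant. The claimant must prevail on at least one issue; overall, the claimant prevails.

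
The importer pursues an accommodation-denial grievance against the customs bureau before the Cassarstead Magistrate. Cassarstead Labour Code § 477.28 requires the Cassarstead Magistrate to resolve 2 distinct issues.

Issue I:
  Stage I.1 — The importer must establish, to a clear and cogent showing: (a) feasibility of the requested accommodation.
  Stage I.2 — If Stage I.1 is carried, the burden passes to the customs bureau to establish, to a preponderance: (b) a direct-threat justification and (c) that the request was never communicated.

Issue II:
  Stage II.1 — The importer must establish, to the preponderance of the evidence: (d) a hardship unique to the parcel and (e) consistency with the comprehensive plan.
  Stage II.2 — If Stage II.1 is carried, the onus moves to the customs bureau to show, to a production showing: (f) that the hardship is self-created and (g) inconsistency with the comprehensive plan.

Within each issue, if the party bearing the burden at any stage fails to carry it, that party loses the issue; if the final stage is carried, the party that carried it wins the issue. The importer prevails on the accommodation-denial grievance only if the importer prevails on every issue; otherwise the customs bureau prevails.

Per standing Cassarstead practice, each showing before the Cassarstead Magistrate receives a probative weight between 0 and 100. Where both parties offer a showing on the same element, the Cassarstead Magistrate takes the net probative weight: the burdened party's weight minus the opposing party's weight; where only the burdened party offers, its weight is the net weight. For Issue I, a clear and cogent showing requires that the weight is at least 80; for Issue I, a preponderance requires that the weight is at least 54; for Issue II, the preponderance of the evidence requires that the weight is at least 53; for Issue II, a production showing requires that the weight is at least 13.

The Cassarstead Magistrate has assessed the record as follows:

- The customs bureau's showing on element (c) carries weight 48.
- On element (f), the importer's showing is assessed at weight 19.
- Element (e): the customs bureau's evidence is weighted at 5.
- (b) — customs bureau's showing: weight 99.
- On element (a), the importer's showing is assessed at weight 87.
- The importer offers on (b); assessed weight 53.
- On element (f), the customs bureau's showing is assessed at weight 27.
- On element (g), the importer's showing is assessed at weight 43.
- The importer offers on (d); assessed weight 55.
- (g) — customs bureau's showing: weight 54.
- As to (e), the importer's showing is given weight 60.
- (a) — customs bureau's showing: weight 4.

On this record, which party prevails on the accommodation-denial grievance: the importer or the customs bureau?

— Issue I —
Stage I.1 — burden on importer; standard: a clear and cogent showing (weight is at least 80).
    (a): 87 − 4 = 83 ≥ 80 [met]
  Stage I.1 carried; the burden shifts to the customs bureau.
Stage I.2 — burden on customs bureau; standard: a preponderance (weight is at least 54).
    (b): 99 − 53 = 46 < 54 [not met]
    (c): 48 < 54 [not met]
  Not every element is met, so the customs bureau fails to carry Stage I.2.
The analysis ends at Stage I.2; the importer prevails on this issue.
— Issue II —
Stage II.1 (importer, the preponderance of the evidence, weight is at least 53): (d) 55 ≥ 53 — meets; (e) net 60−5=55 ≥ 53 — meets.
  Stage II.1 is satisfied; the onus moves to the customs bureau.
Stage II.2 (customs bureau, a production showing, weight is at least 13): (f) net 27−19=8 < 13 — fails; (g) net 54−43=11 < 13 — fails.
  The customs bureau does not carry Stage II.2.
The importer prevails on this issue.
Per-issue: Issue I → importer; Issue II → importer. The importer must prevail on every issue; overall, the importer prevails.

importer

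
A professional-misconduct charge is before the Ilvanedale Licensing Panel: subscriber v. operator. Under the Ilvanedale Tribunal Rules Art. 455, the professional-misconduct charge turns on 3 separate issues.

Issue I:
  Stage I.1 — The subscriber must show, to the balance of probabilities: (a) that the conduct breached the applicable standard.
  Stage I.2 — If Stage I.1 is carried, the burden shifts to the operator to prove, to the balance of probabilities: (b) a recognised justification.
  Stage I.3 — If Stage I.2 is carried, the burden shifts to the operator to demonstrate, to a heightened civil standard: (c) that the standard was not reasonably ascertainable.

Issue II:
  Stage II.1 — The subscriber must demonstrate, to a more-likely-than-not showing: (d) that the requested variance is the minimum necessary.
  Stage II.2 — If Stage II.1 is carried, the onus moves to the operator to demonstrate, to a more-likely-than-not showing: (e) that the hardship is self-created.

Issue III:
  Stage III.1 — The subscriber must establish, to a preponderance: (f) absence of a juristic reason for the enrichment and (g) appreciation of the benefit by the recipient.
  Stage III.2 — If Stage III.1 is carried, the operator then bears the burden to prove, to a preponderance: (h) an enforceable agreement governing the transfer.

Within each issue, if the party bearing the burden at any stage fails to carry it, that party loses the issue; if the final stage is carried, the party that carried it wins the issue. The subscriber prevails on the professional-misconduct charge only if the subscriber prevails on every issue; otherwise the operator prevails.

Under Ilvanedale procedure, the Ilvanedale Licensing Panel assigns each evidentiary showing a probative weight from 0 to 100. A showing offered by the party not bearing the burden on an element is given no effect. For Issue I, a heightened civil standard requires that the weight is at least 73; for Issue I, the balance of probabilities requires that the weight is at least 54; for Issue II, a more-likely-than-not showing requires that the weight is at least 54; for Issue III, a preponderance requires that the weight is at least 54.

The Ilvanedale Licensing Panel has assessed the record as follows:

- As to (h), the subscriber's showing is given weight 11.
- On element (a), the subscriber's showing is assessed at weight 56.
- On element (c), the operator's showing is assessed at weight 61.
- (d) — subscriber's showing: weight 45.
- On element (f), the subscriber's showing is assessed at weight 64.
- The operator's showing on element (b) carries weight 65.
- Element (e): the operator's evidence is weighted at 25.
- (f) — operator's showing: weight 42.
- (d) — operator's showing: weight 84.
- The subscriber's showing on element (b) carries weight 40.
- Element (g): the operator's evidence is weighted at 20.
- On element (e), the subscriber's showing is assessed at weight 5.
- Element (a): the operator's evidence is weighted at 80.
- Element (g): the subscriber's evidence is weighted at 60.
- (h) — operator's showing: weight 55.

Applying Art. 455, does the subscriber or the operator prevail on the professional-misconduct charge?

— Issue I —
Stage I.1 (subscriber, the balance of probabilities, weight is at least 54): (a) 56 (operator's 80 disregarded) ≥ 54 — meets.
  Stage I.1 carried; the burden shifts to the operator.
Stage I.2 (operator, the balance of probabilities, weight is at least 54): (b) 65 (subscriber's 40 disregarded) ≥ 54 — meets.
  Stage I.2 is satisfied; the operator continues to bear the burden.
Stage I.3 (operator, a heightened civil standard, weight is at least 73): (c) 61 < 73 — fails.
  Stage I.3 not carried; the operator fails its burden.
So the subscriber prevails on this issue.
— Issue II —
Stage II.1 — burden on subscriber; standard: a more-likely-than-not showing (weight is at least 54).
    (d): 45 (operator's 84 disregarded) < 54 [not met]
  Not every element is met, so the subscriber fails to carry Stage II.1.
So the operator prevails on this issue.
— Issue III —
Stage III.1 (subscriber, a preponderance, weight is at least 54): (f) 64 (operator's 42 disregarded) ≥ 54 — meets; (g) 60 (operator's 20 disregarded) ≥ 54 — meets.
  Stage III.1 is satisfied; the onus moves to the operator.
Stage III.2 (operator, a preponderance, weight is at least 54): (h) 55 (subscriber's 11 disregarded) ≥ 54 — meets.
  Stage III.2 carried; the final stage is satisfied.
All stages carried — the operator prevails on this issue.
Per-issue: Issue I → subscriber; Issue II → operator; Issue III → operator. The subscriber must prevail on every issue; overall, the operator prevails.

operator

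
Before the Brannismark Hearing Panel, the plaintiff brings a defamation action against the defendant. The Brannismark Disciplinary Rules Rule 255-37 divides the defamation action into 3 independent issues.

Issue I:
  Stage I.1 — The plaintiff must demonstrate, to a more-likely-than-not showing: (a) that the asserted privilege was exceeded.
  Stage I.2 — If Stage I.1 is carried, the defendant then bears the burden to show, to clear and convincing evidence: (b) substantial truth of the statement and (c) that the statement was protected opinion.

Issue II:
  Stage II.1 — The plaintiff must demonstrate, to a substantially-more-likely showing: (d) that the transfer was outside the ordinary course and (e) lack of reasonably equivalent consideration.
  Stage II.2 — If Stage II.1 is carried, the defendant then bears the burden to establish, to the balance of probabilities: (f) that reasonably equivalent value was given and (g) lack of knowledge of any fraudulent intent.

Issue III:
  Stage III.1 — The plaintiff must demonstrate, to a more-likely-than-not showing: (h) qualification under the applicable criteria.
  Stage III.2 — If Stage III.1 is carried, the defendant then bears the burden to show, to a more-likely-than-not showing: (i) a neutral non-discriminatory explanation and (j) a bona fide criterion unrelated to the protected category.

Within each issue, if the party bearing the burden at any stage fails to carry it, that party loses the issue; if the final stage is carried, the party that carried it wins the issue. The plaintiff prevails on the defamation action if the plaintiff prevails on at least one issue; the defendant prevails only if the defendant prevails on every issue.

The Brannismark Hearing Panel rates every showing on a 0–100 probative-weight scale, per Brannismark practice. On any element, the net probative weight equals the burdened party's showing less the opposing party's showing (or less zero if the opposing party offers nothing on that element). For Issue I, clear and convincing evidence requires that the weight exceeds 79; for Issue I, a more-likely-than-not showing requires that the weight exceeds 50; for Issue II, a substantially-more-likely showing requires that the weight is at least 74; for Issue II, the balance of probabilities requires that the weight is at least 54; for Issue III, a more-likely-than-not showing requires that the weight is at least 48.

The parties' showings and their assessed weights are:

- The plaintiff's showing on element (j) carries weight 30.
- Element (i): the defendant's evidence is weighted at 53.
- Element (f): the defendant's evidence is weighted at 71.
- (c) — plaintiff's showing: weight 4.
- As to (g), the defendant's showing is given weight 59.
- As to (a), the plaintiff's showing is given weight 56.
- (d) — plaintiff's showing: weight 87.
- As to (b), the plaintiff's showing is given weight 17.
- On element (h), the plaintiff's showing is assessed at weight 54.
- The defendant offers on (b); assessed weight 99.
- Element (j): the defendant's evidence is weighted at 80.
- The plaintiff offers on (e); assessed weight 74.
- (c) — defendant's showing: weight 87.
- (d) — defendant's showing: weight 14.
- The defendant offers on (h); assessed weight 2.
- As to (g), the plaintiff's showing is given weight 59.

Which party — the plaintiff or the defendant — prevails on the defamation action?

defendant

— Issue I —
Stage I.1 — burden on plaintiff; standard: a more-likely-than-not showing (weight exceeds 50).
    (a): 56 > 50 [met]
  The plaintiff carries Stage I.1; the defendant now bears the burden.
Stage I.2 — burden on defendant; standard: clear and convincing evidence (weight exceeds 79).
    (b): 99 − 17 = 82 > 79 [met]
    (c): 87 − 4 = 83 > 79 [met]
  All elements met at the final stage.
All stages carried — the defendant prevails on this issue.
— Issue II —
At Stage II.1 the plaintiff must meet a substantially-more-likely showing (weight is at least 74): on (d) the weight is 87 less the opposing 14 gives net 73, < 74, so (d) does not meet the standard; on (e) the weight is 74, ≥ 74, so (e) meets the standard.
  The plaintiff does not carry Stage II.1.
So the defendant prevails on this issue.
— Issue III —
Stage III.1 (plaintiff, a more-likely-than-not showing, weight is at least 48): (h) net 54−2=52 ≥ 48 — meets.
  The plaintiff carries Stage III.1; the defendant now bears the burden.
Stage III.2 (defendant, a more-likely-than-not showing, weight is at least 48): (i) 53 ≥ 48 — meets; (j) net 80−30=50 ≥ 48 — meets.
  All elements met at the final stage.
With every stage satisfied, the defendant prevails on this issue.
Per-issue: Issue I → defendant; Issue II → defendant; Issue III → defendant. The plaintiff must prevail on at least one issue; overall, the defendant prevails.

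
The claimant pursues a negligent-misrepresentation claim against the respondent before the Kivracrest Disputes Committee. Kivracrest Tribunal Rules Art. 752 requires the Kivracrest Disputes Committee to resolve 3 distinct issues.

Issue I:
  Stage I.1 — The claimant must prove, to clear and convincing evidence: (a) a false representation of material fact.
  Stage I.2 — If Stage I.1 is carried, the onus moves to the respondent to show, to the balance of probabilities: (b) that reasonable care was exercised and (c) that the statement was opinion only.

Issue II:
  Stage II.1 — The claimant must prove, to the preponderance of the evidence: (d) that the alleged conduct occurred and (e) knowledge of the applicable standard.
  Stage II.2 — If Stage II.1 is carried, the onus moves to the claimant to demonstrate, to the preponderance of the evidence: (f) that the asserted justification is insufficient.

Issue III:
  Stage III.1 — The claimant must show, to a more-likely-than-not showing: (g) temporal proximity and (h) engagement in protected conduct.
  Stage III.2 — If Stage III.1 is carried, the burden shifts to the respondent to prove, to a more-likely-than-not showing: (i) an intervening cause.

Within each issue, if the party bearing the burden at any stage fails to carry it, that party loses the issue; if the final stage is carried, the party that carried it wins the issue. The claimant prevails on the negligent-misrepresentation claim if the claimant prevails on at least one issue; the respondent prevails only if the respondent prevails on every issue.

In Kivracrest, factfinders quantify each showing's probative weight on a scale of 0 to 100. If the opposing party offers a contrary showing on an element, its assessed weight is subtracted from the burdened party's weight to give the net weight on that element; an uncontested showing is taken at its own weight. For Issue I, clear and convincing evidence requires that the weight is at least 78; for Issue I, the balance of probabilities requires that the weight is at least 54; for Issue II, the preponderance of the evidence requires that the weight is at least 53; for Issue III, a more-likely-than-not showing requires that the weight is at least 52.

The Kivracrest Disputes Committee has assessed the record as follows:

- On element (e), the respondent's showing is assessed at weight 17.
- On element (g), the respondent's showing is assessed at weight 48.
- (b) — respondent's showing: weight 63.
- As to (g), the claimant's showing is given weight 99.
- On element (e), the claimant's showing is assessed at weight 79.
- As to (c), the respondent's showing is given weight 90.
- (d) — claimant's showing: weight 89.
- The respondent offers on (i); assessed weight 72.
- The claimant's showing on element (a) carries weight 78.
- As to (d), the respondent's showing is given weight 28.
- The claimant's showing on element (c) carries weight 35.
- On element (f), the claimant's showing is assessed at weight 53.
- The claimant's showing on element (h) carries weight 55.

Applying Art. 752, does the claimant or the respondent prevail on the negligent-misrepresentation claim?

— Issue I —
At Stage I.1 the claimant must meet clear and convincing evidence (weight is at least 78): on (a) the weight is 78, which does reach 78, so (a) meets the standard.
  The claimant carries Stage I.1; the respondent now bears the burden.
At Stage I.2 the respondent must meet the balance of probabilities (weight is at least 54): on (b) the weight is 63, which does reach 54, so (b) meets the standard; on (c) the weight is 90 less the opposing 35 gives net 55, ≥ 54, so (c) meets the standard.
  All elements met at the final stage.
All stages carried — the respondent prevails on this issue.
— Issue II —
Stage II.1 — burden on claimant; standard: the preponderance of the evidence (weight is at least 53).
    (d): 89 − 28 = 61 ≥ 53 [met]
    (e): 79 − 17 = 62 ≥ 53 [met]
  All elements met. The claimant retains the burden for Stage II.2.
Stage II.2 — burden on claimant; standard: the preponderance of the evidence (weight is at least 53).
    (f): 53 ≥ 53 [met]
  All elements met at the final stage.
With every stage satisfied, the claimant prevails on this issue.
— Issue III —
At Stage III.1 the claimant must meet a more-likely-than-not showing (weight is at least 52): on (g) the weight is 99 less the opposing 48 gives net 51, which does not reach 52, so (g) does not meet the standard; on (h) the weight is 55, ≥ 52, so (h) meets the standard.
  Stage III.1 not carried; the claimant fails its burden.
The analysis ends at Stage III.1; the respondent prevails on this issue.
Per-issue: Issue I → respondent; Issue II → claimant; Issue III → respondent. The claimant must prevail on at least one issue; overall, the claimant prevails.

claimant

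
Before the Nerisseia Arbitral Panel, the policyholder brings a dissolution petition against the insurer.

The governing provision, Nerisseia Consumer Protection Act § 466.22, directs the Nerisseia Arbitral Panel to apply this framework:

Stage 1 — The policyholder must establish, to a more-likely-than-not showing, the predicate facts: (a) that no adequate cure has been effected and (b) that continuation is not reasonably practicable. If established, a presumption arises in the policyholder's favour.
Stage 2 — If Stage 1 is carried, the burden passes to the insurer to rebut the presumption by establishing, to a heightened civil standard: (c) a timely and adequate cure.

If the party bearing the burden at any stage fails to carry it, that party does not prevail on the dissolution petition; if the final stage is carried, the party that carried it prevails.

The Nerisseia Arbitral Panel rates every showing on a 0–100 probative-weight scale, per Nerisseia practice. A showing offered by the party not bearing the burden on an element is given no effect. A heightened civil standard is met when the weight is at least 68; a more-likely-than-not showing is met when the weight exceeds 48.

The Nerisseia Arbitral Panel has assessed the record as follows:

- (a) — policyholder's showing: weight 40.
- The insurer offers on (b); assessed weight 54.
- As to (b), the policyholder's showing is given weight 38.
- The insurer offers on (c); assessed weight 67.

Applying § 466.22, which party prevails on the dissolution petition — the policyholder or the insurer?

At Stage 1 the policyholder must meet a more-likely-than-not showing (weight exceeds 48): on (a) the weight is 40, ≤ 48, so (a) does not meet the standard; on (b) the weight is 38 (the insurer's 54 is given no effect), ≤ 48, so (b) does not meet the standard.
  Not every element is met, so the policyholder fails to carry Stage 1.
The insurer prevails.

insurer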